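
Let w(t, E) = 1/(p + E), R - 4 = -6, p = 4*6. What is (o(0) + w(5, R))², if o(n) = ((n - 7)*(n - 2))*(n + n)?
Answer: 1/484 ≈ 0.0020661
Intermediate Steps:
p = 24
R = -2 (R = 4 - 6 = -2)
w(t, E) = 1/(24 + E)
o(n) = 2*n*(-7 + n)*(-2 + n) (o(n) = ((-7 + n)*(-2 + n))*(2*n) = 2*n*(-7 + n)*(-2 + n))
(o(0) + w(5, R))² = (2*0*(14 + 0² - 9*0) + 1/(24 - 2))² = (2*0*(14 + 0 + 0) + 1/22)² = (2*0*14 + 1/22)² = (0 + 1/22)² = (1/22)² = 1/484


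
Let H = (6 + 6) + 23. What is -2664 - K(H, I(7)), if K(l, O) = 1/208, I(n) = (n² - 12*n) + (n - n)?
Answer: -554113/208 ≈ -2664.0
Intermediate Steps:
H = 35 (H = 12 + 23 = 35)
I(n) = n² - 12*n (I(n) = (n² - 12*n) + 0 = n² - 12*n)
K(l, O) = 1/208
-2664 - K(H, I(7)) = -2664 - 1*1/208 = -2664 - 1/208 = -554113/208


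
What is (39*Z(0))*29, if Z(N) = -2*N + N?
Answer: 0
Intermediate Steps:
Z(N) = -N
(39*Z(0))*29 = (39*(-1*0))*29 = (39*0)*29 = 0*29 = 0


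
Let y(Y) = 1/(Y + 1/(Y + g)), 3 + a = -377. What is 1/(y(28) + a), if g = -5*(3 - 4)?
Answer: -925/351467 ≈ -0.0026318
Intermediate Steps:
a = -380 (a = -3 - 377 = -380)
g = 5 (g = -5*(-1) = 5)
y(Y) = 1/(Y + 1/(5 + Y)) (y(Y) = 1/(Y + 1/(Y + 5)) = 1/(Y + 1/(5 + Y)))
1/(y(28) + a) = 1/((5 + 28)/(1 + 28² + 5*28) - 380) = 1/(33/(1 + 784 + 140) - 380) = 1/(33/925 - 380) = 1/(-351467/925) = -925/351467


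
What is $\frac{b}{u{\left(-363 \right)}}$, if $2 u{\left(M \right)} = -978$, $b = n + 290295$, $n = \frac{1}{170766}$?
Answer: $- \frac{49572515971}{83504574} \approx -593.65$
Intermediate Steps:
$n = \frac{1}{170766} \approx 5.856 \cdot 10^{-6}$
$b = \frac{49572515971}{170766}$ ($b = \frac{1}{170766} + 290295 = \frac{49572515971}{170766} \approx 2.903 \cdot 10^{5}$)
$u{\left(M \right)} = -489$ ($u{\left(M \right)} = \frac{1}{2} \left(-978\right) = -489$)
$\frac{b}{u{\left(-363 \right)}} = \frac{49572515971}{170766 \left(-489\right)} = \frac{49572515971}{170766} \left(- \frac{1}{489}\right) = - \frac{49572515971}{83504574}$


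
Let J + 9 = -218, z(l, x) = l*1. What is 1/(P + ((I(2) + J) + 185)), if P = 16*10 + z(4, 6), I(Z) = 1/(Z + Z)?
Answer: 4/489 ≈ 0.0081800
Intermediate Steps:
z(l, x) = l
J = -227 (J = -9 - 218 = -227)
I(Z) = 1/(2*Z)
P = 164 (P = 16*10 + 4 = 160 + 4 = 164)
1/(P + ((I(2) + J) + 185)) = 1/(164 + (((1/2)/2 - 227) + 185)) = 1/(164 + (((1/2)*(1/2) - 227) + 185)) = 1/(164 + ((1/4 - 227) + 185)) = 1/(164 + (-907/4 + 185)) = 1/(164 - 167/4) = 1/(489/4) = 4/489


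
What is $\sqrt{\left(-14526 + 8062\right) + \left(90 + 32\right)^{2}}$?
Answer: $2 \sqrt{2105} \approx 91.76$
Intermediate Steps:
$\sqrt{\left(-14526 + 8062\right) + \left(90 + 32\right)^{2}} = \sqrt{-6464 + 122^{2}} = \sqrt{-6464 + 14884} = \sqrt{8420} = 2 \sqrt{2105}$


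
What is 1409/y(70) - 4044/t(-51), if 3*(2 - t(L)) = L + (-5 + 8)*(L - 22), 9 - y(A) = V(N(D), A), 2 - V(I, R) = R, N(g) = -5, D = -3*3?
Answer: -45440/1771 ≈ -25.658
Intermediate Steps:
D = -9
V(I, R) = 2 - R
y(A) = 7 + A (y(A) = 9 - (2 - A) = 9 + (-2 + A) = 7 + A)
t(L) = 24 - 4*L/3 (t(L) = 2 - (L + (-5 + 8)*(L - 22))/3 = 2 - (L + 3*(-22 + L))/3 = 2 - (L + (-66 + 3*L))/3 = 2 - (-66 + 4*L)/3 = 2 + (22 - 4*L/3) = 24 - 4*L/3)
1409/y(70) - 4044/t(-51) = 1409/(7 + 70) - 4044/(24 - 4/3*(-51)) = 1409/77 - 4044/(24 + 68) = 1409*(1/77) - 4044/92 = 1409/77 - 4044*1/92 = 1409/77 - 1011/23 = -45440/1771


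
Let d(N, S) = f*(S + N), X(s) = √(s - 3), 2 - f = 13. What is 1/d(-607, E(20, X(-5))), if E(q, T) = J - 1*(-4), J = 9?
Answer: 1/6534 ≈ 0.00015305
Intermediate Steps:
f = -11 (f = 2 - 1*13 = 2 - 13 = -11)
X(s) = √(-3 + s)
E(q, T) = 13 (E(q, T) = 9 - 1*(-4) = 9 + 4 = 13)
d(N, S) = -11*N - 11*S (d(N, S) = -11*(S + N) = -11*(N + S) = -11*N - 11*S)
1/d(-607, E(20, X(-5))) = 1/(-11*(-607) - 11*13) = 1/(6677 - 143) = 1/6534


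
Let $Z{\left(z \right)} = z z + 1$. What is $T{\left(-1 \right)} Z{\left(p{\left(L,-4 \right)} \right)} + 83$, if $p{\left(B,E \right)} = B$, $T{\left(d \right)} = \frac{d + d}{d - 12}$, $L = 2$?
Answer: $\frac{1089}{13} \approx 83.769$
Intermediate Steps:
$T{\left(d \right)} = \frac{2 d}{-12 + d}$
$Z{\left(z \right)} = 1 + z^{2}$ ($Z{\left(z \right)} = z^{2} + 1 = 1 + z^{2}$)
$T{\left(-1 \right)} Z{\left(p{\left(L,-4 \right)} \right)} + 83 = 2 \left(-1\right) \frac{1}{-12 - 1} \left(1 + 2^{2}\right) + 83 = 2 \left(-1\right) \frac{1}{-13} \left(1 + 4\right) + 83 = 2 \left(-1\right) \left(- \frac{1}{13}\right) 5 + 83 = \frac{2}{13} \cdot 5 + 83 = \frac{10}{13} + 83 = \frac{1089}{13}$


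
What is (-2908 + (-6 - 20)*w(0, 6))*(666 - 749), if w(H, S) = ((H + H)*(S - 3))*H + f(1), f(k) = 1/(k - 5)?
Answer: 481649/2 ≈ 2.4082e+5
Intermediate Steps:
f(k) = 1/(-5 + k)
w(H, S) = -¼ + 2*H²*(-3 + S) (w(H, S) = ((H + H)*(S - 3))*H + 1/(-5 + 1) = ((2*H)*(-3 + S))*H + 1/(-4) = (2*H*(-3 + S))*H - ¼ = 2*H²*(-3 + S) - ¼ = -¼ + 2*H²*(-3 + S))
(-2908 + (-6 - 20)*w(0, 6))*(666 - 749) = (-2908 + (-6 - 20)*(-¼ - 6*0² + 2*6*0²))*(666 - 749) = (-2908 - 26*(-¼ - 6*0 + 2*6*0))*(-83) = (-2908 - 26*(-¼ + 0 + 0))*(-83) = (-2908 - 26*(-¼))*(-83) = (-2908 + 13/2)*(-83) = -5803/2*(-83) = 481649/2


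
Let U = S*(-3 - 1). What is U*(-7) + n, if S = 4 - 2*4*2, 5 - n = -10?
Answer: -321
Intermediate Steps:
n = 15 (n = 5 - 1*(-10) = 5 + 10 = 15)
S = -12 (S = 4 - 8*2 = 4 - 16 = -12)
U = 48 (U = -12*(-3 - 1) = -12*(-4) = 48)
U*(-7) + n = 48*(-7) + 15 = -336 + 15 = -321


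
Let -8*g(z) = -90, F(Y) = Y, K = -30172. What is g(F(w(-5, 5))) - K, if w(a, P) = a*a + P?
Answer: 120733/4 ≈ 30183.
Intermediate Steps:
w(a, P) = P + a**2 (w(a, P) = a**2 + P = P + a**2)
g(z) = 45/4 (g(z) = -1/8*(-90) = 45/4)
g(F(w(-5, 5))) - K = 45/4 - 1*(-30172) = 45/4 + 30172 = 120733/4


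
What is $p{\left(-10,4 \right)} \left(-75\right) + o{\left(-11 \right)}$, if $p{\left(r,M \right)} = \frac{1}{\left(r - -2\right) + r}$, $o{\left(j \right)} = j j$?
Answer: $\frac{751}{6} \approx 125.17$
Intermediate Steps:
$o{\left(j \right)} = j^{2}$
$p{\left(r,M \right)} = \frac{1}{2 + 2 r}$ ($p{\left(r,M \right)} = \frac{1}{\left(r + 2\right) + r} = \frac{1}{\left(2 + r\right) + r} = \frac{1}{2 + 2 r}$)
$p{\left(-10,4 \right)} \left(-75\right) + o{\left(-11 \right)} = \frac{1}{2 \left(1 - 10\right)} \left(-75\right) + \left(-11\right)^{2} = \frac{1}{2 \left(-9\right)} \left(-75\right) + 121 = \frac{1}{2} \left(- \frac{1}{9}\right) \left(-75\right) + 121 = \left(- \frac{1}{18}\right) \left(-75\right) + 121 = \frac{25}{6} + 121 = \frac{751}{6}$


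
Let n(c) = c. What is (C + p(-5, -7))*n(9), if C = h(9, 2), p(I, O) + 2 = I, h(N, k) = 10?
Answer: 27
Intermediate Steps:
p(I, O) = -2 + I
C = 10
(C + p(-5, -7))*n(9) = (10 + (-2 - 5))*9 = (10 - 7)*9 = 3*9 = 27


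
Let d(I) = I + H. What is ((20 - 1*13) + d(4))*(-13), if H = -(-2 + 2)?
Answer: -143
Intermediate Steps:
H = 0 (H = -1*0 = 0)
d(I) = I (d(I) = I + 0 = I)
((20 - 1*13) + d(4))*(-13) = ((20 - 1*13) + 4)*(-13) = ((20 - 13) + 4)*(-13) = (7 + 4)*(-13) = 11*(-13) = -143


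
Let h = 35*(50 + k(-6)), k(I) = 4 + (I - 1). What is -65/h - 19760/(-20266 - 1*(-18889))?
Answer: 6483139/453033 ≈ 14.311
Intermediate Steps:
k(I) = 3 + I (k(I) = 4 + (-1 + I) = 3 + I)
h = 1645 (h = 35*(50 + (3 - 6)) = 35*(50 - 3) = 35*47 = 1645)
-65/h - 19760/(-20266 - 1*(-18889)) = -65/1645 - 19760/(-20266 - 1*(-18889)) = -65*1/1645 - 19760/(-20266 + 18889) = -13/329 - 19760/(-1377) = -13/329 - 19760*(-1/1377) = -13/329 + 19760/1377 = 6483139/453033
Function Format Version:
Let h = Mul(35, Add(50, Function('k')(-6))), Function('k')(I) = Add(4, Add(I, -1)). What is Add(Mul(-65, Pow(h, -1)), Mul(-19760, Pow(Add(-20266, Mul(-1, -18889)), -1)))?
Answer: Rational(6483139, 453033) ≈ 14.311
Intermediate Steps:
Function('k')(I) = Add(3, I) (Function('k')(I) = Add(4, Add(-1, I)) = Add(3, I))
h = 1645 (h = Mul(35, Add(50, Add(3, -6))) = Mul(35, Add(50, -3)) = Mul(35, 47) = 1645)
Add(Mul(-65, Pow(h, -1)), Mul(-19760, Pow(Add(-20266, Mul(-1, -18889)), -1))) = Add(Mul(-65, Pow(1645, -1)), Mul(-19760, Pow(Add(-20266, Mul(-1, -18889)), -1))) = Add(Mul(-65, Rational(1, 1645)), Mul(-19760, Pow(Add(-20266, 18889), -1))) = Add(Rational(-13, 329), Mul(-19760, Pow(-1377, -1))) = Add(Rational(-13, 329), Mul(-19760, Rational(-1, 1377))) = Add(Rational(-13, 329), Rational(19760, 1377)) = Rational(6483139, 453033)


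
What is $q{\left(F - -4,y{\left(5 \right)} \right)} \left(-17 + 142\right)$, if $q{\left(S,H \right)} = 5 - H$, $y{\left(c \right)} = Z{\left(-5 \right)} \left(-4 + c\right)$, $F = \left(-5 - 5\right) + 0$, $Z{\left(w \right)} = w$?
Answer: $1250$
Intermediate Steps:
$F = -10$ ($F = -10 + 0 = -10$)
$y{\left(c \right)} = 20 - 5 c$ ($y{\left(c \right)} = - 5 \left(-4 + c\right) = 20 - 5 c$)
$q{\left(F - -4,y{\left(5 \right)} \right)} \left(-17 + 142\right) = \left(5 - \left(20 - 25\right)\right) \left(-17 + 142\right) = \left(5 - \left(20 - 25\right)\right) 125 = \left(5 - -5\right) 125 = \left(5 + 5\right) 125 = 10 \cdot 125 = 1250$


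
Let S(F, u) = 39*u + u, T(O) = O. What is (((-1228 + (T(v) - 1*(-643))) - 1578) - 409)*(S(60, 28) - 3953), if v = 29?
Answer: 7204319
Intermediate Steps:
S(F, u) = 40*u
(((-1228 + (T(v) - 1*(-643))) - 1578) - 409)*(S(60, 28) - 3953) = (((-1228 + (29 - 1*(-643))) - 1578) - 409)*(40*28 - 3953) = (((-1228 + (29 + 643)) - 1578) - 409)*(1120 - 3953) = (((-1228 + 672) - 1578) - 409)*(-2833) = ((-556 - 1578) - 409)*(-2833) = (-2134 - 409)*(-2833) = -2543*(-2833) = 7204319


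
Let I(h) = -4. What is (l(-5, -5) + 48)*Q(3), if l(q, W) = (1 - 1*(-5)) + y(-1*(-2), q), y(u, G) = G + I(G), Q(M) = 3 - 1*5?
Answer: -90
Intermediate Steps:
Q(M) = -2 (Q(M) = 3 - 5 = -2)
y(u, G) = -4 + G (y(u, G) = G - 4 = -4 + G)
l(q, W) = 2 + q (l(q, W) = (1 - 1*(-5)) + (-4 + q) = (1 + 5) + (-4 + q) = 6 + (-4 + q) = 2 + q)
(l(-5, -5) + 48)*Q(3) = ((2 - 5) + 48)*(-2) = (-3 + 48)*(-2) = 45*(-2) = -90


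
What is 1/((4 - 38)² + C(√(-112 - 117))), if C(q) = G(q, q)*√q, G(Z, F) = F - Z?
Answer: 1/1156 ≈ 0.00086505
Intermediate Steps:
C(q) = 0 (C(q) = (q - q)*√q = 0*√q = 0)
1/((4 - 38)² + C(√(-112 - 117))) = 1/((4 - 38)² + 0) = 1/((-34)² + 0) = 1/(1156 + 0) = 1/1156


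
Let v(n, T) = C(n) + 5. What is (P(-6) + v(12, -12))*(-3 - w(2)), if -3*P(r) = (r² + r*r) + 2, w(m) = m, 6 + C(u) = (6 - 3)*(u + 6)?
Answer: -425/3 ≈ -141.67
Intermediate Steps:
C(u) = 12 + 3*u (C(u) = -6 + (6 - 3)*(u + 6) = -6 + 3*(6 + u) = -6 + (18 + 3*u) = 12 + 3*u)
v(n, T) = 17 + 3*n (v(n, T) = (12 + 3*n) + 5 = 17 + 3*n)
P(r) = -⅔ - 2*r²/3 (P(r) = -((r² + r*r) + 2)/3 = -((r² + r²) + 2)/3 = -(2*r² + 2)/3 = -(2 + 2*r²)/3 = -⅔ - 2*r²/3)
(P(-6) + v(12, -12))*(-3 - w(2)) = ((-⅔ - ⅔*(-6)²) + (17 + 3*12))*(-3 - 1*2) = ((-⅔ - ⅔*36) + (17 + 36))*(-3 - 2) = ((-⅔ - 24) + 53)*(-5) = (-74/3 + 53)*(-5) = (85/3)*(-5) = -425/3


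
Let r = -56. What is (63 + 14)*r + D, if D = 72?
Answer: -4240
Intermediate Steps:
(63 + 14)*r + D = (63 + 14)*(-56) + 72 = 77*(-56) + 72 = -4312 + 72 = -4240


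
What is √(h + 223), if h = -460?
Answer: I*√237 ≈ 15.395*I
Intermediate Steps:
√(h + 223) = √(-460 + 223) = √(-237) = I*√237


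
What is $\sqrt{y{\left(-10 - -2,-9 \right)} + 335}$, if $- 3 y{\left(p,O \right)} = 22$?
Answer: $\frac{\sqrt{2949}}{3} \approx 18.102$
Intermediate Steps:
$y{\left(p,O \right)} = - \frac{22}{3}$ ($y{\left(p,O \right)} = \left(- \frac{1}{3}\right) 22 = - \frac{22}{3}$)
$\sqrt{y{\left(-10 - -2,-9 \right)} + 335} = \sqrt{- \frac{22}{3} + 335} = \sqrt{\frac{983}{3}} = \frac{\sqrt{2949}}{3}$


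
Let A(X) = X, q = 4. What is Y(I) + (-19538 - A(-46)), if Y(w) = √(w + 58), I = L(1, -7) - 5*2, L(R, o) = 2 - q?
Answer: -19492 + √46 ≈ -19485.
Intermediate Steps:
L(R, o) = -2 (L(R, o) = 2 - 1*4 = 2 - 4 = -2)
I = -12 (I = -2 - 5*2 = -2 - 10 = -12)
Y(w) = √(58 + w)
Y(I) + (-19538 - A(-46)) = √(58 - 12) + (-19538 - 1*(-46)) = √46 + (-19538 + 46) = √46 - 19492 = -19492 + √46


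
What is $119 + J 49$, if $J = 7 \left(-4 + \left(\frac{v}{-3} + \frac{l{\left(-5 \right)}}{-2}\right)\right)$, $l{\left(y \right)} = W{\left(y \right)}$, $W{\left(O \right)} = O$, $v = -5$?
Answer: $\frac{1057}{6} \approx 176.17$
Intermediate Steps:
$l{\left(y \right)} = y$
$J = \frac{7}{6}$ ($J = 7 \left(-4 - \left(- \frac{5}{2} - \frac{5}{3}\right)\right) = 7 \left(-4 - - \frac{25}{6}\right) = 7 \left(-4 + \left(\frac{5}{3} + \frac{5}{2}\right)\right) = 7 \left(-4 + \frac{25}{6}\right) = 7 \cdot \frac{1}{6} = \frac{7}{6} \approx 1.1667$)
$119 + J 49 = 119 + \frac{7}{6} \cdot 49 = 119 + \frac{343}{6} = \frac{1057}{6}$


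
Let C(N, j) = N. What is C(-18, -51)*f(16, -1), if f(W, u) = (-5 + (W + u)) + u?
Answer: -162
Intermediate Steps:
f(W, u) = -5 + W + 2*u (f(W, u) = (-5 + W + u) + u = -5 + W + 2*u)
C(-18, -51)*f(16, -1) = -18*(-5 + 16 + 2*(-1)) = -18*(-5 + 16 - 2) = -18*9 = -162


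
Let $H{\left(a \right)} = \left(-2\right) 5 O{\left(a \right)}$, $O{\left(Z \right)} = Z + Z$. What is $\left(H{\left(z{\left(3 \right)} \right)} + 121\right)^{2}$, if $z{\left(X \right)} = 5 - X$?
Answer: $6561$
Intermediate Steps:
$O{\left(Z \right)} = 2 Z$
$H{\left(a \right)} = - 20 a$ ($H{\left(a \right)} = \left(-2\right) 5 \cdot 2 a = - 10 \cdot 2 a = - 20 a$)
$\left(H{\left(z{\left(3 \right)} \right)} + 121\right)^{2} = \left(- 20 \left(5 - 3\right) + 121\right)^{2} = \left(\left(-20\right) 2 + 121\right)^{2} = \left(-40 + 121\right)^{2} = 81^{2} = 6561$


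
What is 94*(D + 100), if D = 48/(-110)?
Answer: 514744/55 ≈ 9359.0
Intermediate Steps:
D = -24/55 (D = 48*(-1/110) = -24/55 ≈ -0.43636)
94*(D + 100) = 94*(-24/55 + 100) = 94*(5476/55) = 514744/55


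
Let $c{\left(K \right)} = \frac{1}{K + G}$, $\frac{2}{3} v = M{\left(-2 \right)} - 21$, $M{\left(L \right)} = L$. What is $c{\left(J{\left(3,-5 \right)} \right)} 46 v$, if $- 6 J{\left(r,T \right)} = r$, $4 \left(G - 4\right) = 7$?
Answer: $- \frac{2116}{7} \approx -302.29$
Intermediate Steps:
$G = \frac{23}{4}$ ($G = 4 + \frac{1}{4} \cdot 7 = 4 + \frac{7}{4} = \frac{23}{4} \approx 5.75$)
$J{\left(r,T \right)} = - \frac{r}{6}$
$v = - \frac{69}{2}$ ($v = \frac{3 \left(-2 - 21\right)}{2} = \frac{3}{2} \left(-23\right) = - \frac{69}{2} \approx -34.5$)
$c{\left(K \right)} = \frac{1}{\frac{23}{4} + K}$ ($c{\left(K \right)} = \frac{1}{K + \frac{23}{4}} = \frac{1}{\frac{23}{4} + K}$)
$c{\left(J{\left(3,-5 \right)} \right)} 46 v = \frac{4}{23 + 4 \left(\left(- \frac{1}{6}\right) 3\right)} 46 \left(- \frac{69}{2}\right) = \frac{4}{23 + 4 \left(- \frac{1}{2}\right)} 46 \left(- \frac{69}{2}\right) = \frac{4}{23 - 2} \cdot 46 \left(- \frac{69}{2}\right) = \frac{4}{21} \cdot 46 \left(- \frac{69}{2}\right) = \frac{184}{21} \left(- \frac{69}{2}\right) = - \frac{2116}{7}$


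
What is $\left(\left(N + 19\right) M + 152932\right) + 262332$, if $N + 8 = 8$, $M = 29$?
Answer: $415815$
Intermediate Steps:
$N = 0$ ($N = -8 + 8 = 0$)
$\left(\left(N + 19\right) M + 152932\right) + 262332 = \left(\left(0 + 19\right) 29 + 152932\right) + 262332 = \left(19 \cdot 29 + 152932\right) + 262332 = \left(551 + 152932\right) + 262332 = 153483 + 262332 = 415815$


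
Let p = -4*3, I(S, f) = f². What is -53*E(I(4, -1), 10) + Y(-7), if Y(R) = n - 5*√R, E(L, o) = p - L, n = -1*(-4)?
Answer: 693 - 5*I*√7 ≈ 693.0 - 13.229*I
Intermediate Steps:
n = 4
p = -12
E(L, o) = -12 - L
Y(R) = 4 - 5*√R
-53*E(I(4, -1), 10) + Y(-7) = -53*(-12 - 1*(-1)²) + (4 - 5*I*√7) = -53*(-12 - 1*1) + (4 - 5*I*√7) = -53*(-12 - 1) + (4 - 5*I*√7) = -53*(-13) + (4 - 5*I*√7) = 689 + (4 - 5*I*√7) = 693 - 5*I*√7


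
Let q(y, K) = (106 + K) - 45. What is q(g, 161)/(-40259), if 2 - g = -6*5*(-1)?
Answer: -222/40259 ≈ -0.0055143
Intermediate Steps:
g = -28 (g = 2 - (-6*5)*(-1) = 2 - (-30)*(-1) = 2 - 1*30 = 2 - 30 = -28)
q(y, K) = 61 + K
q(g, 161)/(-40259) = (61 + 161)/(-40259) = 222*(-1/40259) = -222/40259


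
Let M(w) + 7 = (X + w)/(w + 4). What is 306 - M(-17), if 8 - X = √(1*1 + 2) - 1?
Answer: 4061/13 - √3/13 ≈ 312.25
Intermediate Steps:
X = 9 - √3 (X = 8 - (√(1*1 + 2) - 1) = 8 - (√(1 + 2) - 1) = 8 - (√3 - 1) = 8 - (-1 + √3) = 8 + (1 - √3) = 9 - √3 ≈ 7.2680)
M(w) = -7 + (9 + w - √3)/(4 + w) (M(w) = -7 + ((9 - √3) + w)/(w + 4) = -7 + (9 + w - √3)/(4 + w))
306 - M(-17) = 306 - (-19 - √3 - 6*(-17))/(4 - 17) = 306 - (-19 - √3 + 102)/(-13) = 306 - (-1)*(83 - √3)/13 = 306 - (-83/13 + √3/13) = 306 + (83/13 - √3/13) = 4061/13 - √3/13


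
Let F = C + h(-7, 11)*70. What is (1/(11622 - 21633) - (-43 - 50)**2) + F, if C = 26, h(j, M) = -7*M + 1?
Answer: -139583374/10011 ≈ -13943.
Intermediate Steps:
h(j, M) = 1 - 7*M
F = -5294 (F = 26 + (1 - 7*11)*70 = 26 + (1 - 77)*70 = 26 - 76*70 = 26 - 5320 = -5294)
(1/(11622 - 21633) - (-43 - 50)**2) + F = (1/(11622 - 21633) - (-43 - 50)**2) - 5294 = (1/(-10011) - 1*(-93)**2) - 5294 = (-1/10011 - 1*8649) - 5294 = (-1/10011 - 8649) - 5294 = -86585140/10011 - 5294 = -139583374/10011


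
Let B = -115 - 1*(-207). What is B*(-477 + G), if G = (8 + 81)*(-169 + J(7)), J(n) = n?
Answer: -1370340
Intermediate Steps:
G = -14418 (G = (8 + 81)*(-169 + 7) = 89*(-162) = -14418)
B = 92 (B = -115 + 207 = 92)
B*(-477 + G) = 92*(-477 - 14418) = 92*(-14895) = -1370340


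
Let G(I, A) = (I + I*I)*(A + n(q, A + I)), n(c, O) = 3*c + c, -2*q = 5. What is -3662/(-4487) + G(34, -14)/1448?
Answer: -15355768/812147 ≈ -18.908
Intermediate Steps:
q = -5/2 (q = -1/2*5 = -5/2 ≈ -2.5000)
n(c, O) = 4*c
G(I, A) = (-10 + A)*(I + I**2) (G(I, A) = (I + I*I)*(A + 4*(-5/2)) = (I + I**2)*(A - 10) = (I + I**2)*(-10 + A) = (-10 + A)*(I + I**2))
-3662/(-4487) + G(34, -14)/1448 = -3662/(-4487) + (34*(-10 - 14 - 10*34 - 14*34))/1448 = -3662*(-1/4487) + (34*(-10 - 14 - 340 - 476))*(1/1448) = 3662/4487 + (34*(-840))*(1/1448) = 3662/4487 - 28560*1/1448 = 3662/4487 - 3570/181 = -15355768/812147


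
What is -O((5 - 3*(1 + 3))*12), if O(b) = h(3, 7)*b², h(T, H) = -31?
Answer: 218736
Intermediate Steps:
O(b) = -31*b²
-O((5 - 3*(1 + 3))*12) = -(-31)*((5 - 3*(1 + 3))*12)² = -(-31)*((5 - 3*4)*12)² = -(-31)*((5 - 12)*12)² = -(-31)*(-7*12)² = -(-31)*(-84)² = -(-31)*7056 = -1*(-218736) = 218736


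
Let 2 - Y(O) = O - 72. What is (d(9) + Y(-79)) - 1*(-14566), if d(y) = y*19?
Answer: 14890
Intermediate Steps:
Y(O) = 74 - O (Y(O) = 2 - (O - 72) = 2 - (-72 + O) = 2 + (72 - O) = 74 - O)
d(y) = 19*y
(d(9) + Y(-79)) - 1*(-14566) = (19*9 + (74 - 1*(-79))) - 1*(-14566) = (171 + (74 + 79)) + 14566 = (171 + 153) + 14566 = 324 + 14566 = 14890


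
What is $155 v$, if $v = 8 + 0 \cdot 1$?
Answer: $1240$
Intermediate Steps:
$v = 8$ ($v = 8 + 0 = 8$)
$155 v = 155 \cdot 8 = 1240$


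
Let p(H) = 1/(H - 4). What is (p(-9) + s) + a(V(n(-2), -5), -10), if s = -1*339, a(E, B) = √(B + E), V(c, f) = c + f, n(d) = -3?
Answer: -4408/13 + 3*I*√2 ≈ -339.08 + 4.2426*I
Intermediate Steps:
p(H) = 1/(-4 + H)
s = -339
(p(-9) + s) + a(V(n(-2), -5), -10) = (1/(-4 - 9) - 339) + √(-10 + (-3 - 5)) = (1/(-13) - 339) + √(-10 - 8) = (-1/13 - 339) + √(-18) = -4408/13 + 3*I*√2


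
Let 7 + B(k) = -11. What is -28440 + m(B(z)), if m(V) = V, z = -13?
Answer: -28458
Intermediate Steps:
B(k) = -18 (B(k) = -7 - 11 = -18)
-28440 + m(B(z)) = -28440 - 18 = -28458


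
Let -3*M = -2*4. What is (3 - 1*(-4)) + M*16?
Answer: 149/3 ≈ 49.667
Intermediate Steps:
M = 8/3 (M = -(-2)*4/3 = -⅓*(-8) = 8/3 ≈ 2.6667)
(3 - 1*(-4)) + M*16 = (3 - 1*(-4)) + (8/3)*16 = (3 + 4) + 128/3 = 7 + 128/3 = 149/3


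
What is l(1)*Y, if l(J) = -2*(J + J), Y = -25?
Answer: 100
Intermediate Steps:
l(J) = -4*J
l(1)*Y = -4*1*(-25) = -4*(-25) = 100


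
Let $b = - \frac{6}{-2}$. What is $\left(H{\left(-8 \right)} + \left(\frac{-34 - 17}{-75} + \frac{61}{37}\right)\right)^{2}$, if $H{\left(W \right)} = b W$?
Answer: $\frac{401842116}{855625} \approx 469.65$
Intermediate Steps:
$b = 3$ ($b = \left(-6\right) \left(- \frac{1}{2}\right) = 3$)
$H{\left(W \right)} = 3 W$
$\left(H{\left(-8 \right)} + \left(\frac{-34 - 17}{-75} + \frac{61}{37}\right)\right)^{2} = \left(3 \left(-8\right) + \left(\frac{-34 - 17}{-75} + \frac{61}{37}\right)\right)^{2} = \left(-24 + \left(\left(-51\right) \left(- \frac{1}{75}\right) + 61 \cdot \frac{1}{37}\right)\right)^{2} = \left(-24 + \left(\frac{17}{25} + \frac{61}{37}\right)\right)^{2} = \left(-24 + \frac{2154}{925}\right)^{2} = \left(- \frac{20046}{925}\right)^{2} = \frac{401842116}{855625}$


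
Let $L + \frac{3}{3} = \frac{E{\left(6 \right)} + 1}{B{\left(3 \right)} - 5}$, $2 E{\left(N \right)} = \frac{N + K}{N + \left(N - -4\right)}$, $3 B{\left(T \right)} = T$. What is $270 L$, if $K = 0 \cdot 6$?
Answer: $- \frac{11205}{32} \approx -350.16$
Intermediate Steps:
$B{\left(T \right)} = \frac{T}{3}$
$K = 0$
$E{\left(N \right)} = \frac{N}{2 \left(4 + 2 N\right)}$ ($E{\left(N \right)} = \frac{\left(N + 0\right) \frac{1}{N + \left(N - -4\right)}}{2} = \frac{N \frac{1}{N + \left(N + 4\right)}}{2} = \frac{N \frac{1}{N + \left(4 + N\right)}}{2} = \frac{N \frac{1}{4 + 2 N}}{2} = \frac{N}{2 \left(4 + 2 N\right)}$)
$L = - \frac{83}{64}$ ($L = -1 + \frac{\frac{1}{4} \cdot 6 \frac{1}{2 + 6} + 1}{\frac{1}{3} \cdot 3 - 5} = -1 + \frac{\frac{1}{4} \cdot 6 \cdot \frac{1}{8} + 1}{1 - 5} = -1 + \frac{\frac{1}{4} \cdot 6 \cdot \frac{1}{8} + 1}{-4} = -1 + \left(\frac{3}{16} + 1\right) \left(- \frac{1}{4}\right) = -1 + \frac{19}{16} \left(- \frac{1}{4}\right) = -1 - \frac{19}{64} = - \frac{83}{64} \approx -1.2969$)
$270 L = 270 \left(- \frac{83}{64}\right) = - \frac{11205}{32}$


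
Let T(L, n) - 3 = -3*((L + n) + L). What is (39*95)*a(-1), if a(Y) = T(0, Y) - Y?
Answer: 25935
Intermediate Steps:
T(L, n) = 3 - 6*L - 3*n (T(L, n) = 3 - 3*((L + n) + L) = 3 - 3*(n + 2*L) = 3 + (-6*L - 3*n) = 3 - 6*L - 3*n)
a(Y) = 3 - 4*Y (a(Y) = (3 - 6*0 - 3*Y) - Y = (3 + 0 - 3*Y) - Y = (3 - 3*Y) - Y = 3 - 4*Y)
(39*95)*a(-1) = (39*95)*(3 - 4*(-1)) = 3705*(3 + 4) = 3705*7 = 25935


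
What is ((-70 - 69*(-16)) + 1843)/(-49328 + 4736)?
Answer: -959/14864 ≈ -0.064518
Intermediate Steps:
((-70 - 69*(-16)) + 1843)/(-49328 + 4736) = ((-70 + 1104) + 1843)/(-44592) = (1034 + 1843)*(-1/44592) = 2877*(-1/44592) = -959/14864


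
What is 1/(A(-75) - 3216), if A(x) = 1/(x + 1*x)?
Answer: -150/482401 ≈ -0.00031094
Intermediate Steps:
A(x) = 1/(2*x) (A(x) = 1/(x + x) = 1/(2*x))
1/(A(-75) - 3216) = 1/((½)/(-75) - 3216) = 1/((½)*(-1/75) - 3216) = 1/(-1/150 - 3216) = 1/(-482401/150) = -150/482401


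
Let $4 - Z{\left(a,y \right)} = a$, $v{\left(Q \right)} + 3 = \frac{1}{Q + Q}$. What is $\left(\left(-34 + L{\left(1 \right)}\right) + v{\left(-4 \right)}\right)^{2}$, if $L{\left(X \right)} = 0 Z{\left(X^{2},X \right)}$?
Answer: $\frac{88209}{64} \approx 1378.3$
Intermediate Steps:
$v{\left(Q \right)} = -3 + \frac{1}{2 Q}$ ($v{\left(Q \right)} = -3 + \frac{1}{Q + Q} = -3 + \frac{1}{2 Q}$)
$Z{\left(a,y \right)} = 4 - a$
$L{\left(X \right)} = 0$ ($L{\left(X \right)} = 0 \left(4 - X^{2}\right) = 0$)
$\left(\left(-34 + L{\left(1 \right)}\right) + v{\left(-4 \right)}\right)^{2} = \left(\left(-34 + 0\right) - \left(3 - \frac{1}{2 \left(-4\right)}\right)\right)^{2} = \left(-34 + \left(-3 + \frac{1}{2} \left(- \frac{1}{4}\right)\right)\right)^{2} = \left(-34 - \frac{25}{8}\right)^{2} = \left(- \frac{297}{8}\right)^{2} = \frac{88209}{64}$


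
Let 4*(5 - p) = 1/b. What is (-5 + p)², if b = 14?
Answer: 1/3136 ≈ 0.00031888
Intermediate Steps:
p = 279/56 (p = 5 - ¼/14 = 5 - ¼*1/14 = 5 - 1/56 = 279/56 ≈ 4.9821)
(-5 + p)² = (-5 + 279/56)² = (-1/56)² = 1/3136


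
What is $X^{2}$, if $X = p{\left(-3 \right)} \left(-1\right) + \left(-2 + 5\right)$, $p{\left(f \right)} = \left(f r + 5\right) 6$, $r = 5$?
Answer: $3969$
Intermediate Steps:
$p{\left(f \right)} = 30 + 30 f$ ($p{\left(f \right)} = \left(f 5 + 5\right) 6 = \left(5 f + 5\right) 6 = \left(5 + 5 f\right) 6 = 30 + 30 f$)
$X = 63$ ($X = \left(30 + 30 \left(-3\right)\right) \left(-1\right) + \left(-2 + 5\right) = \left(30 - 90\right) \left(-1\right) + 3 = \left(-60\right) \left(-1\right) + 3 = 60 + 3 = 63$)
$X^{2} = 63^{2} = 3969$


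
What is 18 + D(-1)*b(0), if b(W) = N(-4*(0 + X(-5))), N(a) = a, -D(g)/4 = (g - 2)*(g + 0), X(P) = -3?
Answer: -126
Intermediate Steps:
D(g) = -4*g*(-2 + g) (D(g) = -4*(g - 2)*(g + 0) = -4*(-2 + g)*g = -4*g*(-2 + g))
b(W) = 12 (b(W) = -4*(0 - 3) = -4*(-3) = 12)
18 + D(-1)*b(0) = 18 + (4*(-1)*(2 - 1*(-1)))*12 = 18 + (4*(-1)*(2 + 1))*12 = 18 + (4*(-1)*3)*12 = 18 - 12*12 = 18 - 144 = -126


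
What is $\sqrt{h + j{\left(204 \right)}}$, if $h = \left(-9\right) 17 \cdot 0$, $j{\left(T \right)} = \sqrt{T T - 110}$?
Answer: $\sqrt[4]{41506} \approx 14.273$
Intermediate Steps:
$j{\left(T \right)} = \sqrt{-110 + T^{2}}$ ($j{\left(T \right)} = \sqrt{T^{2} - 110} = \sqrt{-110 + T^{2}}$)
$h = 0$ ($h = \left(-153\right) 0 = 0$)
$\sqrt{h + j{\left(204 \right)}} = \sqrt{0 + \sqrt{-110 + 204^{2}}} = \sqrt{0 + \sqrt{-110 + 41616}} = \sqrt{0 + \sqrt{41506}} = \sqrt{\sqrt{41506}} = \sqrt[4]{41506}$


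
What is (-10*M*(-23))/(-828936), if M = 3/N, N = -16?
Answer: 115/2210496 ≈ 5.2024e-5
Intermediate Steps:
M = -3/16 (M = 3/(-16) = 3*(-1/16) = -3/16 ≈ -0.18750)
(-10*M*(-23))/(-828936) = (-10*(-3/16)*(-23))/(-828936) = ((15/8)*(-23))*(-1/828936) = -345/8*(-1/828936) = 115/2210496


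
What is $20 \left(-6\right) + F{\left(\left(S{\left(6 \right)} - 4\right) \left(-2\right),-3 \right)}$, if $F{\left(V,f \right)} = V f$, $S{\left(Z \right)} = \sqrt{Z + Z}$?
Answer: $-144 + 12 \sqrt{3} \approx -123.22$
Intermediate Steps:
$S{\left(Z \right)} = \sqrt{2} \sqrt{Z}$ ($S{\left(Z \right)} = \sqrt{2 Z} = \sqrt{2} \sqrt{Z}$)
$20 \left(-6\right) + F{\left(\left(S{\left(6 \right)} - 4\right) \left(-2\right),-3 \right)} = 20 \left(-6\right) + \left(\sqrt{2} \sqrt{6} - 4\right) \left(-2\right) \left(-3\right) = -120 + \left(2 \sqrt{3} - 4\right) \left(-2\right) \left(-3\right) = -120 + \left(-4 + 2 \sqrt{3}\right) \left(-2\right) \left(-3\right) = -120 + \left(8 - 4 \sqrt{3}\right) \left(-3\right) = -120 - \left(24 - 12 \sqrt{3}\right) = -144 + 12 \sqrt{3}$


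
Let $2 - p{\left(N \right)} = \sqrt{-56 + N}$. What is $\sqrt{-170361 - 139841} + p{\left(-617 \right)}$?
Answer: $2 + i \sqrt{310202} - i \sqrt{673} \approx 2.0 + 531.02 i$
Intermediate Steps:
$p{\left(N \right)} = 2 - \sqrt{-56 + N}$
$\sqrt{-170361 - 139841} + p{\left(-617 \right)} = \sqrt{-170361 - 139841} + \left(2 - \sqrt{-56 - 617}\right) = \sqrt{-310202} + \left(2 - \sqrt{-673}\right) = i \sqrt{310202} + \left(2 - i \sqrt{673}\right) = 2 + i \sqrt{310202} - i \sqrt{673}$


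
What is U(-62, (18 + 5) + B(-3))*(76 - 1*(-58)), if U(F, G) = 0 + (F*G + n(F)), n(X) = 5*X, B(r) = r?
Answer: -207700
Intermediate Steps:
U(F, G) = 5*F + F*G (U(F, G) = 0 + (F*G + 5*F) = 0 + (5*F + F*G) = 5*F + F*G)
U(-62, (18 + 5) + B(-3))*(76 - 1*(-58)) = (-62*(5 + ((18 + 5) - 3)))*(76 - 1*(-58)) = (-62*(5 + (23 - 3)))*(76 + 58) = -62*(5 + 20)*134 = -62*25*134 = -1550*134 = -207700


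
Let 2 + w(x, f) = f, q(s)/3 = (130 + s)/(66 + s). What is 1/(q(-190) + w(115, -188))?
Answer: -31/5845 ≈ -0.0053037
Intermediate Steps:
q(s) = 3*(130 + s)/(66 + s) (q(s) = 3*((130 + s)/(66 + s)) = 3*(130 + s)/(66 + s))
w(x, f) = -2 + f
1/(q(-190) + w(115, -188)) = 1/(3*(130 - 190)/(66 - 190) + (-2 - 188)) = 1/(3*(-60)/(-124) - 190) = 1/(3*(-1/124)*(-60) - 190) = 1/(45/31 - 190) = 1/(-5845/31) = -31/5845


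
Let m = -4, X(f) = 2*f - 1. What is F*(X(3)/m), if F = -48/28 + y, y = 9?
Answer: -255/28 ≈ -9.1071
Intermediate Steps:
X(f) = -1 + 2*f
F = 51/7 (F = -48/28 + 9 = -48*1/28 + 9 = -12/7 + 9 = 51/7 ≈ 7.2857)
F*(X(3)/m) = 51*((-1 + 2*3)/(-4))/7 = 51*((-1 + 6)*(-1/4))/7 = 51*(5*(-1/4))/7 = (51/7)*(-5/4) = -255/28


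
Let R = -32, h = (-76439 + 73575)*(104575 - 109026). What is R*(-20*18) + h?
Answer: 12759184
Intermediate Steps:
h = 12747664 (h = -2864*(-4451) = 12747664)
R*(-20*18) + h = -(-640)*18 + 12747664 = -32*(-360) + 12747664 = 11520 + 12747664 = 12759184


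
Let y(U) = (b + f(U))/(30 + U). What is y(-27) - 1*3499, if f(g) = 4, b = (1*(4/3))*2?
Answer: -31471/9 ≈ -3496.8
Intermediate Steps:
b = 8/3 (b = (1*(4*(⅓)))*2 = (1*(4/3))*2 = (4/3)*2 = 8/3 ≈ 2.6667)
y(U) = 20/(3*(30 + U)) (y(U) = (8/3 + 4)/(30 + U) = 20/(3*(30 + U)))
y(-27) - 1*3499 = 20/(3*(30 - 27)) - 1*3499 = (20/3)/3 - 3499 = (20/3)*(⅓) - 3499 = 20/9 - 3499 = -31471/9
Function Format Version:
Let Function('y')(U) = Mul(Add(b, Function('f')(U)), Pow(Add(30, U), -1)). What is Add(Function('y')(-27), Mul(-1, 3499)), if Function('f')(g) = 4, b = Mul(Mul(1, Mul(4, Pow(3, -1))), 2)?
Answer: Rational(-31471, 9) ≈ -3496.8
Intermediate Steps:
b = Rational(8, 3) (b = Mul(Mul(1, Mul(4, Rational(1, 3))), 2) = Mul(Mul(1, Rational(4, 3)), 2) = Mul(Rational(4, 3), 2) = Rational(8, 3) ≈ 2.6667)
Function('y')(U) = Mul(Rational(20, 3), Pow(Add(30, U), -1)) (Function('y')(U) = Mul(Add(Rational(8, 3), 4), Pow(Add(30, U), -1)) = Mul(Rational(20, 3), Pow(Add(30, U), -1)))
Add(Function('y')(-27), Mul(-1, 3499)) = Add(Mul(Rational(20, 3), Pow(Add(30, -27), -1)), Mul(-1, 3499)) = Add(Mul(Rational(20, 3), Pow(3, -1)), -3499) = Add(Mul(Rational(20, 3), Rational(1, 3)), -3499) = Add(Rational(20, 9), -3499) = Rational(-31471, 9)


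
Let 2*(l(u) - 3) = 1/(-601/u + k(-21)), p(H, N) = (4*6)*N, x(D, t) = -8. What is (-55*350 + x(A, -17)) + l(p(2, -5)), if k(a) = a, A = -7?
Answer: -36950405/1919 ≈ -19255.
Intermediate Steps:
p(H, N) = 24*N
l(u) = 3 + 1/(2*(-21 - 601/u)) (l(u) = 3 + 1/(2*(-601/u - 21)) = 3 + 1/(2*(-21 - 601/u)))
(-55*350 + x(A, -17)) + l(p(2, -5)) = (-55*350 - 8) + (3606 + 125*(24*(-5)))/(2*(601 + 21*(24*(-5)))) = (-19250 - 8) + (3606 + 125*(-120))/(2*(601 + 21*(-120))) = -19258 + (3606 - 15000)/(2*(601 - 2520)) = -19258 + (1/2)*(-11394)/(-1919) = -19258 + (1/2)*(-1/1919)*(-11394) = -19258 + 5697/1919 = -36950405/1919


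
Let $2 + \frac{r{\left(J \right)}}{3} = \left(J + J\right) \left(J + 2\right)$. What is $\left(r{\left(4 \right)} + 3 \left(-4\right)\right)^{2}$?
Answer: $15876$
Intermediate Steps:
$r{\left(J \right)} = -6 + 6 J \left(2 + J\right)$ ($r{\left(J \right)} = -6 + 3 \left(J + J\right) \left(J + 2\right) = -6 + 3 \cdot 2 J \left(2 + J\right) = -6 + 6 J \left(2 + J\right)$)
$\left(r{\left(4 \right)} + 3 \left(-4\right)\right)^{2} = \left(\left(-6 + 6 \cdot 4^{2} + 12 \cdot 4\right) + 3 \left(-4\right)\right)^{2} = \left(\left(-6 + 6 \cdot 16 + 48\right) - 12\right)^{2} = \left(\left(-6 + 96 + 48\right) - 12\right)^{2} = \left(138 - 12\right)^{2} = 126^{2} = 15876$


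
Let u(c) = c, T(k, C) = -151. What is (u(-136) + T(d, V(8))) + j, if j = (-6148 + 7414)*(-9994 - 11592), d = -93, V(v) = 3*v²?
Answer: -27328163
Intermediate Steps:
j = -27327876 (j = 1266*(-21586) = -27327876)
(u(-136) + T(d, V(8))) + j = (-136 - 151) - 27327876 = -287 - 27327876 = -27328163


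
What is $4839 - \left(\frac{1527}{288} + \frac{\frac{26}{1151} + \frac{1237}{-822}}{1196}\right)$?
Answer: $\frac{21878519436115}{4526247648} \approx 4833.7$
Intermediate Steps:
$4839 - \left(\frac{1527}{288} + \frac{\frac{26}{1151} + \frac{1237}{-822}}{1196}\right) = 4839 - \left(1527 \cdot \frac{1}{288} + \left(26 \cdot \frac{1}{1151} + 1237 \left(- \frac{1}{822}\right)\right) \frac{1}{1196}\right) = 4839 - \left(\frac{509}{96} + \left(\frac{26}{1151} - \frac{1237}{822}\right) \frac{1}{1196}\right) = 4839 - \left(\frac{509}{96} - \frac{1402415}{1131561912}\right) = 4839 - \frac{23992932557}{4526247648} = \frac{21878519436115}{4526247648}$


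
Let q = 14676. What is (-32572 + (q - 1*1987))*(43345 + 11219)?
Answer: -1084896012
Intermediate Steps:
(-32572 + (q - 1*1987))*(43345 + 11219) = (-32572 + (14676 - 1*1987))*(43345 + 11219) = (-32572 + (14676 - 1987))*54564 = (-32572 + 12689)*54564 = -19883*54564 = -1084896012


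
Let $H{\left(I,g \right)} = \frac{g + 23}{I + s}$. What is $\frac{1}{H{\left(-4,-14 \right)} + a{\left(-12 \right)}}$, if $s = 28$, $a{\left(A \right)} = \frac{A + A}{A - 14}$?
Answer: $\frac{104}{135} \approx 0.77037$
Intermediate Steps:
$a{\left(A \right)} = \frac{2 A}{-14 + A}$
$H{\left(I,g \right)} = \frac{23 + g}{28 + I}$ ($H{\left(I,g \right)} = \frac{g + 23}{I + 28} = \frac{23 + g}{28 + I}$)
$\frac{1}{H{\left(-4,-14 \right)} + a{\left(-12 \right)}} = \frac{1}{\frac{23 - 14}{28 - 4} + 2 \left(-12\right) \frac{1}{-14 - 12}} = \frac{1}{\frac{1}{24} \cdot 9 + 2 \left(-12\right) \frac{1}{-26}} = \frac{1}{\frac{1}{24} \cdot 9 + 2 \left(-12\right) \left(- \frac{1}{26}\right)} = \frac{1}{\frac{3}{8} + \frac{12}{13}} = \frac{1}{\frac{135}{104}} = \frac{104}{135}$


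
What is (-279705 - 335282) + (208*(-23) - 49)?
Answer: -619820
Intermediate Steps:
(-279705 - 335282) + (208*(-23) - 49) = -614987 + (-4784 - 49) = -614987 - 4833 = -619820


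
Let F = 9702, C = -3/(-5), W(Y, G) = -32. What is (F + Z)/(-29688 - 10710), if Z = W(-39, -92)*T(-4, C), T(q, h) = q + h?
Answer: -24527/100995 ≈ -0.24285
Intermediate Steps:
C = 3/5 (C = -3*(-1/5) = 3/5 ≈ 0.60000)
T(q, h) = h + q
Z = 544/5 (Z = -32*(3/5 - 4) = -32*(-17/5) = 544/5 ≈ 108.80)
(F + Z)/(-29688 - 10710) = (9702 + 544/5)/(-29688 - 10710) = (49054/5)/(-40398) = (49054/5)*(-1/40398) = -24527/100995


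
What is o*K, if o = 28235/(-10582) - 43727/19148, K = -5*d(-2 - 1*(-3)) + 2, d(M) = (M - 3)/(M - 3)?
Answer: 1505044341/101312068 ≈ 14.856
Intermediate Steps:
d(M) = 1 (d(M) = (-3 + M)/(-3 + M) = 1)
K = -3 (K = -5*1 + 2 = -5 + 2 = -3)
o = -501681447/101312068 (o = 28235*(-1/10582) - 43727*1/19148 = -28235/10582 - 43727/19148 = -501681447/101312068 ≈ -4.9518)
o*K = -501681447/101312068*(-3) = 1505044341/101312068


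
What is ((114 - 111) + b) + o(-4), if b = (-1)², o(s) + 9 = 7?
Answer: 2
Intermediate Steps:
o(s) = -2 (o(s) = -9 + 7 = -2)
b = 1
((114 - 111) + b) + o(-4) = ((114 - 111) + 1) - 2 = (3 + 1) - 2 = 4 - 2 = 2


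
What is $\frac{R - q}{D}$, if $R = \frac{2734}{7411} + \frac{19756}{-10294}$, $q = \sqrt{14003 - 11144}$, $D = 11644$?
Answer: $- \frac{14783490}{111038397887} - \frac{\sqrt{2859}}{11644} \approx -0.0047252$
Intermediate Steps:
$q = \sqrt{2859} \approx 53.47$
$R = - \frac{59133960}{38144417}$ ($R = 2734 \cdot \frac{1}{7411} + 19756 \left(- \frac{1}{10294}\right) = \frac{2734}{7411} - \frac{9878}{5147} = - \frac{59133960}{38144417} \approx -1.5503$)
$\frac{R - q}{D} = \frac{- \frac{59133960}{38144417} - \sqrt{2859}}{11644} = \left(- \frac{59133960}{38144417} - \sqrt{2859}\right) \frac{1}{11644} = - \frac{14783490}{111038397887} - \frac{\sqrt{2859}}{11644}$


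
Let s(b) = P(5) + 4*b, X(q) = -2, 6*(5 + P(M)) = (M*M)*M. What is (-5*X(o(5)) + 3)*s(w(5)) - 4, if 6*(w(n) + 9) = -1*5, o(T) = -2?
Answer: -619/2 ≈ -309.50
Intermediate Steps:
P(M) = -5 + M³/6 (P(M) = -5 + ((M*M)*M)/6 = -5 + (M²*M)/6 = -5 + M³/6)
w(n) = -59/6 (w(n) = -9 + (-1*5)/6 = -9 + (⅙)*(-5) = -9 - ⅚ = -59/6)
s(b) = 95/6 + 4*b (s(b) = (-5 + (⅙)*5³) + 4*b = (-5 + (⅙)*125) + 4*b = (-5 + 125/6) + 4*b = 95/6 + 4*b)
(-5*X(o(5)) + 3)*s(w(5)) - 4 = (-5*(-2) + 3)*(95/6 + 4*(-59/6)) - 4 = (10 + 3)*(95/6 - 118/3) - 4 = 13*(-47/2) - 4 = -611/2 - 4 = -619/2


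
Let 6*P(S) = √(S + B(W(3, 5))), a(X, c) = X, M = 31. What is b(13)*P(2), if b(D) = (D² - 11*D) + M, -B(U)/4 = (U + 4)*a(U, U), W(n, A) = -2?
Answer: 57*√2/2 ≈ 40.305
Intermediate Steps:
B(U) = -4*U*(4 + U) (B(U) = -4*(U + 4)*U = -4*(4 + U)*U = -4*U*(4 + U))
b(D) = 31 + D² - 11*D (b(D) = (D² - 11*D) + 31 = 31 + D² - 11*D)
P(S) = √(16 + S)/6 (P(S) = √(S - 4*(-2)*(4 - 2))/6 = √(S - 4*(-2)*2)/6 = √(S + 16)/6 = √(16 + S)/6)
b(13)*P(2) = (31 + 13² - 11*13)*(√(16 + 2)/6) = (31 + 169 - 143)*(√18/6) = 57*((3*√2)/6) = 57*(√2/2) = 57*√2/2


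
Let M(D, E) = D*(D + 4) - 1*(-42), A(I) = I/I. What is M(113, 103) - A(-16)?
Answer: 13262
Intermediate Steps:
A(I) = 1
M(D, E) = 42 + D*(4 + D) (M(D, E) = D*(4 + D) + 42 = 42 + D*(4 + D))
M(113, 103) - A(-16) = (42 + 113**2 + 4*113) - 1*1 = (42 + 12769 + 452) - 1 = 13263 - 1 = 13262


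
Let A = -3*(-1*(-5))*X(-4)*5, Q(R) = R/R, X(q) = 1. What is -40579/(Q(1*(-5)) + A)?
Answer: 40579/74 ≈ 548.37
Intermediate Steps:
Q(R) = 1
A = -75 (A = -3*(-1*(-5))*5 = -15*5 = -75)
-40579/(Q(1*(-5)) + A) = -40579/(1 - 75) = -40579/(-74) = -1/74*(-40579) = 40579/74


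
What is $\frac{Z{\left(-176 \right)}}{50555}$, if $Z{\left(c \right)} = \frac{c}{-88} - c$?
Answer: $\frac{178}{50555} \approx 0.0035209$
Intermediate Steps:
$Z{\left(c \right)} = - \frac{89 c}{88}$ ($Z{\left(c \right)} = c \left(- \frac{1}{88}\right) - c = - \frac{c}{88} - c = - \frac{89 c}{88}$)
$\frac{Z{\left(-176 \right)}}{50555} = \frac{\left(- \frac{89}{88}\right) \left(-176\right)}{50555} = 178 \cdot \frac{1}{50555} = \frac{178}{50555}$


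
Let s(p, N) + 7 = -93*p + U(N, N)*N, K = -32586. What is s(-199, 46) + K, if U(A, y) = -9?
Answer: -14500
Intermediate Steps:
s(p, N) = -7 - 93*p - 9*N (s(p, N) = -7 + (-93*p - 9*N) = -7 - 93*p - 9*N)
s(-199, 46) + K = (-7 - 93*(-199) - 9*46) - 32586 = (-7 + 18507 - 414) - 32586 = 18086 - 32586 = -14500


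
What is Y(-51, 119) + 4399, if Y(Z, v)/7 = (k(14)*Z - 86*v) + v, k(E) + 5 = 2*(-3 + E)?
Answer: -72475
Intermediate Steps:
k(E) = -11 + 2*E (k(E) = -5 + 2*(-3 + E) = -5 + (-6 + 2*E) = -11 + 2*E)
Y(Z, v) = -595*v + 119*Z (Y(Z, v) = 7*(((-11 + 2*14)*Z - 86*v) + v) = 7*(((-11 + 28)*Z - 86*v) + v) = 7*((17*Z - 86*v) + v) = 7*((-86*v + 17*Z) + v) = 7*(-85*v + 17*Z) = -595*v + 119*Z)
Y(-51, 119) + 4399 = (-595*119 + 119*(-51)) + 4399 = (-70805 - 6069) + 4399 = -76874 + 4399 = -72475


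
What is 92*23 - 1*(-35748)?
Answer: 37864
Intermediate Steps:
92*23 - 1*(-35748) = 2116 + 35748 = 37864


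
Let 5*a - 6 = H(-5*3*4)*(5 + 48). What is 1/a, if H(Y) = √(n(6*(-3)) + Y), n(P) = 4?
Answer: 3/15734 - 53*I*√14/15734 ≈ 0.00019067 - 0.012604*I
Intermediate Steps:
H(Y) = √(4 + Y)
a = 6/5 + 106*I*√14/5 (a = 6/5 + (√(4 - 5*3*4)*(5 + 48))/5 = 6/5 + (√(4 - 15*4)*53)/5 = 6/5 + (√(4 - 60)*53)/5 = 6/5 + (√(-56)*53)/5 = 6/5 + ((2*I*√14)*53)/5 = 6/5 + (106*I*√14)/5 = 6/5 + 106*I*√14/5 ≈ 1.2 + 79.323*I)
1/a = 1/(6/5 + 106*I*√14/5)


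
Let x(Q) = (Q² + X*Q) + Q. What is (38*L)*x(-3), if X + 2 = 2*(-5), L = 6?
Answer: 9576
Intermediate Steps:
X = -12 (X = -2 + 2*(-5) = -2 - 10 = -12)
x(Q) = Q² - 11*Q (x(Q) = (Q² - 12*Q) + Q = Q² - 11*Q)
(38*L)*x(-3) = (38*6)*(-3*(-11 - 3)) = 228*(-3*(-14)) = 228*42 = 9576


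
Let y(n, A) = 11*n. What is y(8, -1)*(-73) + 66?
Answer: -6358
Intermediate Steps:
y(8, -1)*(-73) + 66 = (11*8)*(-73) + 66 = 88*(-73) + 66 = -6424 + 66 = -6358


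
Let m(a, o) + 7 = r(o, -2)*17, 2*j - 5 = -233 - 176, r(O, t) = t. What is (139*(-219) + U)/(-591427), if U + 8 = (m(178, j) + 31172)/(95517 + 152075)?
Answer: 7538897677/146432593784 ≈ 0.051484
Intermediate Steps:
j = -202 (j = 5/2 + (-233 - 176)/2 = 5/2 + (½)*(-409) = 5/2 - 409/2 = -202)
m(a, o) = -41 (m(a, o) = -7 - 2*17 = -7 - 34 = -41)
U = -1949605/247592 (U = -8 + (-41 + 31172)/(95517 + 152075) = -8 + 31131/247592 = -1949605/247592 ≈ -7.8743)
(139*(-219) + U)/(-591427) = (139*(-219) - 1949605/247592)/(-591427) = (-30441 - 1949605/247592)*(-1/591427) = -7538897677/247592*(-1/591427) = 7538897677/146432593784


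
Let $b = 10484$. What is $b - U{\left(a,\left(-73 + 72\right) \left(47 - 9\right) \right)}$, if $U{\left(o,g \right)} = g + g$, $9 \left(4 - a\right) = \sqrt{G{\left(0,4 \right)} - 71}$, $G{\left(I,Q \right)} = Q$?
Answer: $10560$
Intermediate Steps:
$a = 4 - \frac{i \sqrt{67}}{9}$ ($a = 4 - \frac{\sqrt{4 - 71}}{9} = 4 - \frac{\sqrt{-67}}{9} = 4 - \frac{i \sqrt{67}}{9} \approx 4.0 - 0.90948 i$)
$U{\left(o,g \right)} = 2 g$
$b - U{\left(a,\left(-73 + 72\right) \left(47 - 9\right) \right)} = 10484 - 2 \left(-73 + 72\right) \left(47 - 9\right) = 10484 - 2 \left(\left(-1\right) 38\right) = 10484 - 2 \left(-38\right) = 10484 - -76 = 10484 + 76 = 10560$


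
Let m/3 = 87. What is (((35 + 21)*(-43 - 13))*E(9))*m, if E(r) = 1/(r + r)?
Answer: -45472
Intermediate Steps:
m = 261 (m = 3*87 = 261)
E(r) = 1/(2*r)
(((35 + 21)*(-43 - 13))*E(9))*m = (((35 + 21)*(-43 - 13))*((½)/9))*261 = ((56*(-56))*((½)*(⅑)))*261 = -3136*1/18*261 = -1568/9*261 = -45472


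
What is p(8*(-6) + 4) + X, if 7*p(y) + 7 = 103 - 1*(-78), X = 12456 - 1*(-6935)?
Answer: 135911/7 ≈ 19416.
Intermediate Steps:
X = 19391 (X = 12456 + 6935 = 19391)
p(y) = 174/7 (p(y) = -1 + (103 - 1*(-78))/7 = -1 + (103 + 78)/7 = -1 + (⅐)*181 = -1 + 181/7 = 174/7)
p(8*(-6) + 4) + X = 174/7 + 19391 = 135911/7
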